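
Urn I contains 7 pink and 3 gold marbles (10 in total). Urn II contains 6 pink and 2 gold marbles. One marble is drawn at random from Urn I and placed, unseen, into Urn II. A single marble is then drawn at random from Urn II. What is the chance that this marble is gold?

Condition on how many of the transferred marbles are gold (from Urn I: 3 gold of 10; then Urn II has 9 total).
  0 gold: C(3,0)C(7,1)/C(10,1) = 7/10; then P = 2/9
  1 gold: C(3,1)C(7,0)/C(10,1) = 3/10; then P = 3/9
P(gold from Urn II) = 23/90 ≈ 0.2556.

23/90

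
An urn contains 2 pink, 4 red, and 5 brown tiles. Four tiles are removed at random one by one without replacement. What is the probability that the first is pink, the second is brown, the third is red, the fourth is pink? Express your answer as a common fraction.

1/198

Multiply the conditional probability of each draw in order, without replacement, so each draw removes one from its color and from the total.
P = (2/11) · (5/10) · (4/9) · (1/8) = 1/198 ≈ 0.0051.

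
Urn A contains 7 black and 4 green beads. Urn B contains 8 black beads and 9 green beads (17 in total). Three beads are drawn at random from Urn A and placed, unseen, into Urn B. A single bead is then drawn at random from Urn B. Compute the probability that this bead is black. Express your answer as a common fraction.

Condition on how many of the transferred beads are black (from Urn A: 7 black of 11; then Urn B has 20 total).
  0 black: C(7,0)C(4,3)/C(11,3) = 4/165; then P = 8/20
  1 black: C(7,1)C(4,2)/C(11,3) = 14/55; then P = 9/20
  2 black: C(7,2)C(4,1)/C(11,3) = 28/55; then P = 10/20
  3 black: C(7,3)C(4,0)/C(11,3) = 7/33; then P = 11/20
P(black from Urn B) = 109/220 ≈ 0.4955.

109/220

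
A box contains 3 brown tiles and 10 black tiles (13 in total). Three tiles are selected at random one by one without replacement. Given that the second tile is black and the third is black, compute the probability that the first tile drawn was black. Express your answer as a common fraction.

P(first=black and the second tile is black and the third is black) = (10/13)·(9/12)·(8/11) = 60/143.
P(E) = Σ over first color = 45/286 + 60/143 = 15/26.
By Bayes, P(first=black | E) = 60/143 / 15/26 = 8/11 ≈ 0.7273.

8/11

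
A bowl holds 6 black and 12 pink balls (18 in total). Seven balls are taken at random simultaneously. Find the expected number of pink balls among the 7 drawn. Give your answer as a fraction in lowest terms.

14/3

By linearity of expectation, E[X] = Σ P(draw i is pink); by symmetry each draw (even without replacement) has P(pink) = 12/18.
E[X] = 7 · 12/18 = 14/3 ≈ 4.6667.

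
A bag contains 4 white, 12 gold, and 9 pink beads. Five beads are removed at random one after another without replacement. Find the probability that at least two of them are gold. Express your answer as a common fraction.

57/70

Sum the hypergeometric tail for j = 2,…,5 gold beads.
Favorable = C(12,2)·C(13,3) + C(12,3)·C(13,2) + C(12,4)·C(13,1) + C(12,5)·C(13,0) = 43263; total = C(25,5) = 53130.
P = 43263/53130 = 57/70 ≈ 0.8143.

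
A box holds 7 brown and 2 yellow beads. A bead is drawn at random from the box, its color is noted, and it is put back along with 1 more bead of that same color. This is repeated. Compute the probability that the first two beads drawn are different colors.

14/45

Either yellow then brown, or brown then yellow; after the first draw the total is 10.
P = (2/9)·(7/10) + (7/9)·(2/10) = 14/45 ≈ 0.3111.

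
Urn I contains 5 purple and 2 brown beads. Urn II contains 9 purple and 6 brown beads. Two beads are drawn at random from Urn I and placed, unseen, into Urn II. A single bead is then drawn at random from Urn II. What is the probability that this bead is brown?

Condition on how many of the transferred beads are brown (from Urn I: 2 brown of 7; then Urn II has 17 total).
  0 brown: C(2,0)C(5,2)/C(7,2) = 10/21; then P = 6/17
  1 brown: C(2,1)C(5,1)/C(7,2) = 10/21; then P = 7/17
  2 brown: C(2,2)C(5,0)/C(7,2) = 1/21; then P = 8/17
P(brown from Urn II) = 46/119 ≈ 0.3866.

46/119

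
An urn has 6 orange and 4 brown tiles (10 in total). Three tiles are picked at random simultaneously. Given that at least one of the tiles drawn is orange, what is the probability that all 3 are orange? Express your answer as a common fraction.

P(all 3 orange) = C(6,3)/C(10,3) = 1/6; P(at least one orange) = 1 − C(4,3)/C(10,3) = 29/30.
Since 'all 3 orange' ⊆ 'at least one orange', P(all 3 | at least one) = 1/6 / 29/30 = 5/29 ≈ 0.1724.

5/29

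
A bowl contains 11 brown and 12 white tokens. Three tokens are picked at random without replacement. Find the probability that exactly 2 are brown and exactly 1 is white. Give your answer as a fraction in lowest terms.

60/161

Unordered draws without replacement: count favorable combinations over C(23,3).
Favorable = C(11,2) · C(12,1) = 660; total = C(23,3) = 1771.
P = 660/1771 = 60/161 ≈ 0.3727.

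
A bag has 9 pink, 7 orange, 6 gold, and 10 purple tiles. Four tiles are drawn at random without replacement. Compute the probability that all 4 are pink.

Unordered draws without replacement: count favorable combinations over C(32,4).
Favorable = C(9,4) · C(7,0) · C(6,0) · C(10,0) = 126; total = C(32,4) = 35960.
P = 126/35960 = 63/17980 ≈ 0.0035.

63/17980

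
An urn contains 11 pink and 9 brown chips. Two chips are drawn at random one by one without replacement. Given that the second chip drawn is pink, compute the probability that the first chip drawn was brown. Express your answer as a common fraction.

9/19

P(first=brown and the second chip drawn is pink) = (9/20)·(11/19) = 99/380.
P(the second chip drawn is pink) = Σ over first color = 11/38 + 99/380 = 11/20.
By Bayes, P(first=brown | the second chip drawn is pink) = 99/380 / 11/20 = 9/19 ≈ 0.4737.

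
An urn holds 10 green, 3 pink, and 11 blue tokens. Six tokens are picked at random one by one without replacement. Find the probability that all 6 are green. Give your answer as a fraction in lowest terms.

15/9614

Unordered draws without replacement: count favorable combinations over C(24,6).
Favorable = C(10,6) · C(3,0) · C(11,0) = 210; total = C(24,6) = 134596.
P = 210/134596 = 15/9614 ≈ 0.0016.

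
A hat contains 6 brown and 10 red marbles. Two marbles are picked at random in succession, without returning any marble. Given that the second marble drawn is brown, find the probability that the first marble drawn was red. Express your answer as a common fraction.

2/3

P(first=red and the second marble drawn is brown) = (10/16)·(6/15) = 1/4.
P(the second marble drawn is brown) = Σ over first color = 1/8 + 1/4 = 3/8.
By Bayes, P(first=red | the second marble drawn is brown) = 1/4 / 3/8 = 2/3 ≈ 0.6667.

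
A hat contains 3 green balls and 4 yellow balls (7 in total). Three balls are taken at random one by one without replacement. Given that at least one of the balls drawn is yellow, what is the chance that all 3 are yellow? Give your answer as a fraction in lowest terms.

2/17

P(all 3 yellow) = C(4,3)/C(7,3) = 4/35; P(at least one yellow) = 1 − C(3,3)/C(7,3) = 34/35.
Since 'all 3 yellow' ⊆ 'at least one yellow', P(all 3 | at least one) = 4/35 / 34/35 = 2/17 ≈ 0.1176.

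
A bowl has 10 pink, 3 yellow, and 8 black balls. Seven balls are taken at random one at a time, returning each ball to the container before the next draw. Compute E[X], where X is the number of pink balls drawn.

10/3

By linearity of expectation, E[X] = Σ P(draw i is pink); each independent draw has P(pink) = 10/21.
E[X] = 7 · 10/21 = 10/3 ≈ 3.3333.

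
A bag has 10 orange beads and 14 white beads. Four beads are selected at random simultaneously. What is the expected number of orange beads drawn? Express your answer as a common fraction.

By linearity of expectation, E[X] = Σ P(draw i is orange); by symmetry each draw (even without replacement) has P(orange) = 10/24.
E[X] = 4 · 10/24 = 5/3 ≈ 1.6667.

5/3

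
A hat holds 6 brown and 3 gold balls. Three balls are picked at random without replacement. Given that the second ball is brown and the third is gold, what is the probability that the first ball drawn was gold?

P(first=gold and the second ball is brown and the third is gold) = (3/9)·(6/8)·(2/7) = 1/14.
P(E) = Σ over first color = 5/28 + 1/14 = 1/4.
By Bayes, P(first=gold | E) = 1/14 / 1/4 = 2/7 ≈ 0.2857.

2/7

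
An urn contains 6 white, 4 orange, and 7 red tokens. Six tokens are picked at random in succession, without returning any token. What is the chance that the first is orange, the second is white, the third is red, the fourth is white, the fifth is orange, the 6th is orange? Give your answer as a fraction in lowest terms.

1/1768

Multiply the conditional probability of each draw in order, without replacement, so each draw removes one from its color and from the total.
P = (4/17) · (6/16) · (7/15) · (5/14) · (3/13) · (2/12) = 1/1768 ≈ 0.0006.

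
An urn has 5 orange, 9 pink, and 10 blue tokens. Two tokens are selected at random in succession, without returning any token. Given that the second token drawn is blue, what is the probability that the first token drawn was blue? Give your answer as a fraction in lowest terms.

9/23

P(first=blue and the second token drawn is blue) = (10/24)·(9/23) = 15/92.
P(the second token drawn is blue) = Σ over first color = 25/276 + 15/92 + 15/92 = 5/12.
By Bayes, P(first=blue | the second token drawn is blue) = 15/92 / 5/12 = 9/23 ≈ 0.3913.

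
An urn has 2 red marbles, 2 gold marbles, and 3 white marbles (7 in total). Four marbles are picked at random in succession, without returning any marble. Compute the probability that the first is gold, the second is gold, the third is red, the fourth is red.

1/210

Multiply the conditional probability of each draw in order, without replacement, so each draw removes one from its color and from the total.
P = (2/7) · (1/6) · (2/5) · (1/4) = 1/210 ≈ 0.0048.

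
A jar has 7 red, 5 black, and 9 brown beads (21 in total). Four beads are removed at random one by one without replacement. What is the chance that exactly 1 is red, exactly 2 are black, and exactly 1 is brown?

Unordered draws without replacement: count favorable combinations over C(21,4).
Favorable = C(7,1) · C(5,2) · C(9,1) = 630; total = C(21,4) = 5985.
P = 630/5985 = 2/19 ≈ 0.1053.

2/19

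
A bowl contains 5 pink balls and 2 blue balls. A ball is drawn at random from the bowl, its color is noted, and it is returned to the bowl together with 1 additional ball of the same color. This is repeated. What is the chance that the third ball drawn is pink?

Sum over the four possibilities for the first two draws (pink/not-pink each), tracking how the pink count and total change by +1 per draw.
P(third is pink) = 5/7 ≈ 0.7143. (In a Pólya urn every draw has the same marginal probability 5/7.)

5/7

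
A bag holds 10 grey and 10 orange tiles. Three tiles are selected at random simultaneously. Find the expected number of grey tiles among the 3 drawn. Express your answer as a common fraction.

By linearity of expectation, E[X] = Σ P(draw i is grey); by symmetry each draw (even without replacement) has P(grey) = 10/20.
E[X] = 3 · 10/20 = 3/2 ≈ 1.5000.

3/2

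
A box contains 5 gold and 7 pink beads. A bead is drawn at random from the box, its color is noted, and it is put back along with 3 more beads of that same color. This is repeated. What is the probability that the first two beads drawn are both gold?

After a gold draw the box holds 8 gold out of 15.
P = (5/12)·(8/15) = 2/9 ≈ 0.2222.

2/9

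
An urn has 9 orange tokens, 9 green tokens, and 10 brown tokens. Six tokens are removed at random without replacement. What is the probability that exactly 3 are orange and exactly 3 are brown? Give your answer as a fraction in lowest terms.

8/299

Unordered draws without replacement: count favorable combinations over C(28,6).
Favorable = C(9,3) · C(9,0) · C(10,3) = 10080; total = C(28,6) = 376740.
P = 10080/376740 = 8/299 ≈ 0.0268.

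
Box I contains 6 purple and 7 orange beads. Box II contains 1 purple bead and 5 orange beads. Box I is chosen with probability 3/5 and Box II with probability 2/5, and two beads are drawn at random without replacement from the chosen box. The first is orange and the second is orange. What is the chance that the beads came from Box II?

104/167

P(E | Box I) = 7/26; P(E | Box II) = 2/3.
P(E) = 3/5·7/26 + 2/5·2/3 = 167/390.
By Bayes' rule, P(Box II | E) = 4/15 / 167/390 = 104/167 ≈ 0.6228.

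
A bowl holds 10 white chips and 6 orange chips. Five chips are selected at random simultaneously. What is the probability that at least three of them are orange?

22/91

Sum the hypergeometric tail for j = 3,…,5 orange chips.
Favorable = C(6,3)·C(10,2) + C(6,4)·C(10,1) + C(6,5)·C(10,0) = 1056; total = C(16,5) = 4368.
P = 1056/4368 = 22/91 ≈ 0.2418.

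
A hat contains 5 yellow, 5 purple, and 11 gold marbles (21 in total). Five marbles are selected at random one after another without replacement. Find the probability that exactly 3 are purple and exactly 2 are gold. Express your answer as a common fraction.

Unordered draws without replacement: count favorable combinations over C(21,5).
Favorable = C(5,0) · C(5,3) · C(11,2) = 550; total = C(21,5) = 20349.
P = 550/20349 = 550/20349 ≈ 0.0270.

550/20349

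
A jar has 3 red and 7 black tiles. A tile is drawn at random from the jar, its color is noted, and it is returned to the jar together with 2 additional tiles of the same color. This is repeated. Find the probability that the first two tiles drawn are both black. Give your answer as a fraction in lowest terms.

After a black draw the jar holds 9 black out of 12.
P = (7/10)·(9/12) = 21/40 ≈ 0.5250.

21/40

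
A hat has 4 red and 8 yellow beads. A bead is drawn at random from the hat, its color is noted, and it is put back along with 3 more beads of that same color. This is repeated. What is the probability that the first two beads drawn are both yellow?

22/45

After a yellow draw the hat holds 11 yellow out of 15.
P = (8/12)·(11/15) = 22/45 ≈ 0.4889.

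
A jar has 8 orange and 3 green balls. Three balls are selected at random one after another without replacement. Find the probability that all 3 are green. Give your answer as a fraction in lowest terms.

Multiply the conditional probability of each draw in order, without replacement, so each draw removes one from its color and from the total.
P = (3/11) · (2/10) · (1/9) = 1/165 ≈ 0.0061.

1/165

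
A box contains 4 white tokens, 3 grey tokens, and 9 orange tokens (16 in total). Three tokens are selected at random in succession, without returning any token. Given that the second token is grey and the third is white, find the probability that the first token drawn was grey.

1/7

P(first=grey and the second token is grey and the third is white) = (3/16)·(2/15)·(4/14) = 1/140.
P(E) = Σ over first color = 3/280 + 1/140 + 9/280 = 1/20.
By Bayes, P(first=grey | E) = 1/140 / 1/20 = 1/7 ≈ 0.1429.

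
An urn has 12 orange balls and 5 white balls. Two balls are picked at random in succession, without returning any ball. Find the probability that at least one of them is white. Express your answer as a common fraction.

Use the complement: P(at least one white) = 1 − P(no white).
P(none) = C(12,2)/C(17,2) = 66/136.
So P = 1 − 66/136 = 35/68 ≈ 0.5147.

35/68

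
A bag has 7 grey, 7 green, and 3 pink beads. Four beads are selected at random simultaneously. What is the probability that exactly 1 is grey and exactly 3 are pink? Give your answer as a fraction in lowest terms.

1/340

Unordered draws without replacement: count favorable combinations over C(17,4).
Favorable = C(7,1) · C(7,0) · C(3,3) = 7; total = C(17,4) = 2380.
P = 7/2380 = 1/340 ≈ 0.0029.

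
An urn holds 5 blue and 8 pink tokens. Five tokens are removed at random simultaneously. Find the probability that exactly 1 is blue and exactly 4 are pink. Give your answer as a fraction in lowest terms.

Unordered draws without replacement: count favorable combinations over C(13,5).
Favorable = C(5,1) · C(8,4) = 350; total = C(13,5) = 1287.
P = 350/1287 = 350/1287 ≈ 0.2720.

350/1287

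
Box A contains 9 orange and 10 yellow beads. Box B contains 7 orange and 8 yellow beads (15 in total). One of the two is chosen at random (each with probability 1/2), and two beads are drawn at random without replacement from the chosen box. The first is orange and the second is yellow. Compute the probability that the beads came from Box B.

76/151

P(E | Box A) = 5/19; P(E | Box B) = 4/15.
P(E) = 1/2·5/19 + 1/2·4/15 = 151/570.
By Bayes' rule, P(Box B | E) = 2/15 / 151/570 = 76/151 ≈ 0.5033.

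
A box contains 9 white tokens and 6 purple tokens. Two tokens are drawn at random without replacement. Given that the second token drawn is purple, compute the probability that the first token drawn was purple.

5/14

P(first=purple and the second token drawn is purple) = (6/15)·(5/14) = 1/7.
P(the second token drawn is purple) = Σ over first color = 9/35 + 1/7 = 2/5.
By Bayes, P(first=purple | the second token drawn is purple) = 1/7 / 2/5 = 5/14 ≈ 0.3571.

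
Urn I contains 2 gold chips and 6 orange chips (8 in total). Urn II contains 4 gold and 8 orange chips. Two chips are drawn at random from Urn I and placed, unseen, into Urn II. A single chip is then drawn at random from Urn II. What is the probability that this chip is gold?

Condition on how many of the transferred chips are gold (from Urn I: 2 gold of 8; then Urn II has 14 total).
  0 gold: C(2,0)C(6,2)/C(8,2) = 15/28; then P = 4/14
  1 gold: C(2,1)C(6,1)/C(8,2) = 3/7; then P = 5/14
  2 gold: C(2,2)C(6,0)/C(8,2) = 1/28; then P = 6/14
P(gold from Urn II) = 9/28 ≈ 0.3214.

9/28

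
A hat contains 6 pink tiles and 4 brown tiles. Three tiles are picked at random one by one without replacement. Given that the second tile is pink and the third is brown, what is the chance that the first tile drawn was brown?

P(first=brown and the second tile is pink and the third is brown) = (4/10)·(6/9)·(3/8) = 1/10.
P(E) = Σ over first color = 1/6 + 1/10 = 4/15.
By Bayes, P(first=brown | E) = 1/10 / 4/15 = 3/8 ≈ 0.3750.

3/8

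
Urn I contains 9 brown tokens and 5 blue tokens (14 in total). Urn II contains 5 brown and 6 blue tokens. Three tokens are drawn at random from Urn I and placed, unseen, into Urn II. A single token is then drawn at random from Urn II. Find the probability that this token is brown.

Condition on how many of the transferred tokens are brown (from Urn I: 9 brown of 14; then Urn II has 14 total).
  0 brown: C(9,0)C(5,3)/C(14,3) = 5/182; then P = 5/14
  1 brown: C(9,1)C(5,2)/C(14,3) = 45/182; then P = 6/14
  2 brown: C(9,2)C(5,1)/C(14,3) = 45/91; then P = 7/14
  3 brown: C(9,3)C(5,0)/C(14,3) = 3/13; then P = 8/14
P(brown from Urn II) = 97/196 ≈ 0.4949.

97/196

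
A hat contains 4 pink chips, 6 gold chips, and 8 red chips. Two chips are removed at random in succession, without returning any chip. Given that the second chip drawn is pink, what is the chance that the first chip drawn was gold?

P(first=gold and the second chip drawn is pink) = (6/18)·(4/17) = 4/51.
P(the second chip drawn is pink) = Σ over first color = 2/51 + 4/51 + 16/153 = 2/9.
By Bayes, P(first=gold | the second chip drawn is pink) = 4/51 / 2/9 = 6/17 ≈ 0.3529.

6/17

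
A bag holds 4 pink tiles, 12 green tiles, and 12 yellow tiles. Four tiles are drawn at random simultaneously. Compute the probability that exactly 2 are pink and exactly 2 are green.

Unordered draws without replacement: count favorable combinations over C(28,4).
Favorable = C(4,2) · C(12,2) · C(12,0) = 396; total = C(28,4) = 20475.
P = 396/20475 = 44/2275 ≈ 0.0193.

44/2275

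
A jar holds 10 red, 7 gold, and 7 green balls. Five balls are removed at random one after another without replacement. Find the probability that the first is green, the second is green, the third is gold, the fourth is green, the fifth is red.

35/12144

Multiply the conditional probability of each draw in order, without replacement, so each draw removes one from its color and from the total.
P = (7/24) · (6/23) · (7/22) · (5/21) · (10/20) = 35/12144 ≈ 0.0029.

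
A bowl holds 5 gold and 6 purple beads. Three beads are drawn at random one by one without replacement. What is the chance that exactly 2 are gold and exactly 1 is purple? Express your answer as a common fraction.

Unordered draws without replacement: count favorable combinations over C(11,3).
Favorable = C(5,2) · C(6,1) = 60; total = C(11,3) = 165.
P = 60/165 = 4/11 ≈ 0.3636.

4/11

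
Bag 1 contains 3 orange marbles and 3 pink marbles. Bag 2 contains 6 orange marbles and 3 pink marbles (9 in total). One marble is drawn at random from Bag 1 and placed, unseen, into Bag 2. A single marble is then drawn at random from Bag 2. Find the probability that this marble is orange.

13/20

Condition on how many of the transferred marbles are orange (from Bag 1: 3 orange of 6; then Bag 2 has 10 total).
  0 orange: C(3,0)C(3,1)/C(6,1) = 1/2; then P = 6/10
  1 orange: C(3,1)C(3,0)/C(6,1) = 1/2; then P = 7/10
P(orange from Bag 2) = 13/20 ≈ 0.6500.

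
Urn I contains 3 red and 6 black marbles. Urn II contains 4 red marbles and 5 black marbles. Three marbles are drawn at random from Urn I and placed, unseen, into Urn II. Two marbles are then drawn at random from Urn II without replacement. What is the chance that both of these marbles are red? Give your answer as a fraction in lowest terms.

Condition on how many of the transferred marbles are red (from Urn I: 3 red of 9; then Urn II has 12 total).
  0 red: C(3,0)C(6,3)/C(9,3) = 5/21; then P = C(4,2)/C(12,2) = 1/11
  1 red: C(3,1)C(6,2)/C(9,3) = 15/28; then P = C(5,2)/C(12,2) = 5/33
  2 red: C(3,2)C(6,1)/C(9,3) = 3/14; then P = C(6,2)/C(12,2) = 5/22
  3 red: C(3,3)C(6,0)/C(9,3) = 1/84; then P = C(7,2)/C(12,2) = 7/22
P(both red) = 41/264 ≈ 0.1553.

41/264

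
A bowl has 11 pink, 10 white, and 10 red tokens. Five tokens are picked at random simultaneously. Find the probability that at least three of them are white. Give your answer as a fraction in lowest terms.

Sum the hypergeometric tail for j = 3,…,5 white tokens.
Favorable = C(10,3)·C(21,2) + C(10,4)·C(21,1) + C(10,5)·C(21,0) = 29862; total = C(31,5) = 169911.
P = 29862/169911 = 158/899 ≈ 0.1758.

158/899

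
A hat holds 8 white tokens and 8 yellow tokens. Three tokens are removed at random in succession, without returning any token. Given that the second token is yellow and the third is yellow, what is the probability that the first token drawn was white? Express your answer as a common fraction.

4/7

P(first=white and the second token is yellow and the third is yellow) = (8/16)·(8/15)·(7/14) = 2/15.
P(E) = Σ over first color = 2/15 + 1/10 = 7/30.
By Bayes, P(first=white | E) = 2/15 / 7/30 = 4/7 ≈ 0.5714.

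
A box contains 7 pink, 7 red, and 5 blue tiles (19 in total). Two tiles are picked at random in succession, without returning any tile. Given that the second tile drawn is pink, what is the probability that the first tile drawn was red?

P(first=red and the second tile drawn is pink) = (7/19)·(7/18) = 49/342.
P(the second tile drawn is pink) = Σ over first color = 7/57 + 49/342 + 35/342 = 7/19.
By Bayes, P(first=red | the second tile drawn is pink) = 49/342 / 7/19 = 7/18 ≈ 0.3889.

7/18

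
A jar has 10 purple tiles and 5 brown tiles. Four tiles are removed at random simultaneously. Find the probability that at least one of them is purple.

272/273

Use the complement: P(at least one purple) = 1 − P(no purple).
P(none) = C(5,4)/C(15,4) = 5/1365.
So P = 1 − 5/1365 = 272/273 ≈ 0.9963.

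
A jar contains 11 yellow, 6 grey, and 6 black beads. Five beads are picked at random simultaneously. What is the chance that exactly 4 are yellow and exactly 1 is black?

Unordered draws without replacement: count favorable combinations over C(23,5).
Favorable = C(11,4) · C(6,0) · C(6,1) = 1980; total = C(23,5) = 33649.
P = 1980/33649 = 180/3059 ≈ 0.0588.

180/3059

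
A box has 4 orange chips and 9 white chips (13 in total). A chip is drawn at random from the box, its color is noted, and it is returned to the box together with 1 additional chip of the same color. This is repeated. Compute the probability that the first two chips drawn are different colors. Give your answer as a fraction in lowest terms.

Either white then orange, or orange then white; after the first draw the total is 14.
P = (9/13)·(4/14) + (4/13)·(9/14) = 36/91 ≈ 0.3956.

36/91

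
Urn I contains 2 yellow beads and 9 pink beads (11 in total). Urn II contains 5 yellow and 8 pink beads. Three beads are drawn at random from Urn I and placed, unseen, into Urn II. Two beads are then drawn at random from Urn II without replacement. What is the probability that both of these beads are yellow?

703/6600

Condition on how many of the transferred beads are yellow (from Urn I: 2 yellow of 11; then Urn II has 16 total).
  0 yellow: C(2,0)C(9,3)/C(11,3) = 28/55; then P = C(5,2)/C(16,2) = 1/12
  1 yellow: C(2,1)C(9,2)/C(11,3) = 24/55; then P = C(6,2)/C(16,2) = 1/8
  2 yellow: C(2,2)C(9,1)/C(11,3) = 3/55; then P = C(7,2)/C(16,2) = 7/40
P(both yellow) = 703/6600 ≈ 0.1065.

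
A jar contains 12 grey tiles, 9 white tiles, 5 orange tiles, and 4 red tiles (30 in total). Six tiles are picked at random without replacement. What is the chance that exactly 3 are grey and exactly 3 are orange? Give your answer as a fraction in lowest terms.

88/23751

Unordered draws without replacement: count favorable combinations over C(30,6).
Favorable = C(12,3) · C(9,0) · C(5,3) · C(4,0) = 2200; total = C(30,6) = 593775.
P = 2200/593775 = 88/23751 ≈ 0.0037.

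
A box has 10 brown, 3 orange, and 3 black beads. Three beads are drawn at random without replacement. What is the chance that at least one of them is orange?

Use the complement: P(at least one orange) = 1 − P(no orange).
P(none) = C(13,3)/C(16,3) = 286/560.
So P = 1 − 286/560 = 137/280 ≈ 0.4893.

137/280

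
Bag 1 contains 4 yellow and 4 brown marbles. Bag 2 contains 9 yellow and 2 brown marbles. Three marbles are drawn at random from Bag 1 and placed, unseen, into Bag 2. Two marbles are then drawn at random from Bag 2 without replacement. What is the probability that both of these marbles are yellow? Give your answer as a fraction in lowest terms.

27/49

Condition on how many of the transferred marbles are yellow (from Bag 1: 4 yellow of 8; then Bag 2 has 14 total).
  0 yellow: C(4,0)C(4,3)/C(8,3) = 1/14; then P = C(9,2)/C(14,2) = 36/91
  1 yellow: C(4,1)C(4,2)/C(8,3) = 3/7; then P = C(10,2)/C(14,2) = 45/91
  2 yellow: C(4,2)C(4,1)/C(8,3) = 3/7; then P = C(11,2)/C(14,2) = 55/91
  3 yellow: C(4,3)C(4,0)/C(8,3) = 1/14; then P = C(12,2)/C(14,2) = 66/91
P(both yellow) = 27/49 ≈ 0.5510.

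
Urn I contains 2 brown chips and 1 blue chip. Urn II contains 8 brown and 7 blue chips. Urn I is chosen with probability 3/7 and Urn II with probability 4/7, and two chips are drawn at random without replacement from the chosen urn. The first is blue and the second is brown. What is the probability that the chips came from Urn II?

16/31

P(E | Urn I) = 1/3; P(E | Urn II) = 4/15.
P(E) = 3/7·1/3 + 4/7·4/15 = 31/105.
By Bayes' rule, P(Urn II | E) = 16/105 / 31/105 = 16/31 ≈ 0.5161.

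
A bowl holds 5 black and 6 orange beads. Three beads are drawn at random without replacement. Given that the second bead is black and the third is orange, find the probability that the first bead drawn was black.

4/9

P(first=black and the second bead is black and the third is orange) = (5/11)·(4/10)·(6/9) = 4/33.
P(E) = Σ over first color = 4/33 + 5/33 = 3/11.
By Bayes, P(first=black | E) = 4/33 / 3/11 = 4/9 ≈ 0.4444.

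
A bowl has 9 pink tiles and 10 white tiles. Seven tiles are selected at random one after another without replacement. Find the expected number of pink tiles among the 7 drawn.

63/19

By linearity of expectation, E[X] = Σ P(draw i is pink); by symmetry each draw (even without replacement) has P(pink) = 9/19.
E[X] = 7 · 9/19 = 63/19 ≈ 3.3158.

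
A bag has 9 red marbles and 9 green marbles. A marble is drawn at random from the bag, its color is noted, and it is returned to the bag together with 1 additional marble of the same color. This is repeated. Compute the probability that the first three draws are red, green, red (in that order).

Track the composition after each reinforcement of +1.
P = (9/18) · (9/19) · (10/20) = 9/76 ≈ 0.1184.

9/76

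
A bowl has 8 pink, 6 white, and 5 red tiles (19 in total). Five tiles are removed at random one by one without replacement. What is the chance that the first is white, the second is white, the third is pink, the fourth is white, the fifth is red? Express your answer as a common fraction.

Multiply the conditional probability of each draw in order, without replacement, so each draw removes one from its color and from the total.
P = (6/19) · (5/18) · (8/17) · (4/16) · (5/15) = 10/2907 ≈ 0.0034.

10/2907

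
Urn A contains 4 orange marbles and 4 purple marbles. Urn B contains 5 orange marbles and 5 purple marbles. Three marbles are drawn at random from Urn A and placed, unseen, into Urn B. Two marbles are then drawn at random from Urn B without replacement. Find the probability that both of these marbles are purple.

Condition on how many of the transferred marbles are purple (from Urn A: 4 purple of 8; then Urn B has 13 total).
  0 purple: C(4,0)C(4,3)/C(8,3) = 1/14; then P = C(5,2)/C(13,2) = 5/39
  1 purple: C(4,1)C(4,2)/C(8,3) = 3/7; then P = C(6,2)/C(13,2) = 5/26
  2 purple: C(4,2)C(4,1)/C(8,3) = 3/7; then P = C(7,2)/C(13,2) = 7/26
  3 purple: C(4,3)C(4,0)/C(8,3) = 1/14; then P = C(8,2)/C(13,2) = 14/39
P(both purple) = 127/546 ≈ 0.2326.

127/546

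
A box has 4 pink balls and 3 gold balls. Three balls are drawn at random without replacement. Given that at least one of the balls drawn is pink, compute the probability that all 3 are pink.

P(all 3 pink) = C(4,3)/C(7,3) = 4/35; P(at least one pink) = 1 − C(3,3)/C(7,3) = 34/35.
Since 'all 3 pink' ⊆ 'at least one pink', P(all 3 | at least one) = 4/35 / 34/35 = 2/17 ≈ 0.1176.

2/17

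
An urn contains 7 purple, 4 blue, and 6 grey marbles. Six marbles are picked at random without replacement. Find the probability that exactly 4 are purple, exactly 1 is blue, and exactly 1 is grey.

15/221

Unordered draws without replacement: count favorable combinations over C(17,6).
Favorable = C(7,4) · C(4,1) · C(6,1) = 840; total = C(17,6) = 12376.
P = 840/12376 = 15/221 ≈ 0.0679.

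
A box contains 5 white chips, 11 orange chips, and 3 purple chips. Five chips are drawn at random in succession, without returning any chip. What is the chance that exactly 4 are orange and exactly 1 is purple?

Unordered draws without replacement: count favorable combinations over C(19,5).
Favorable = C(5,0) · C(11,4) · C(3,1) = 990; total = C(19,5) = 11628.
P = 990/11628 = 55/646 ≈ 0.0851.

55/646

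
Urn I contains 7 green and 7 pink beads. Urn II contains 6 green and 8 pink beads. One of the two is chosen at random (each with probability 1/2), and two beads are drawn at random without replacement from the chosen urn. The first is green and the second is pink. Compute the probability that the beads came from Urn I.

49/97

P(E | Urn I) = 7/26; P(E | Urn II) = 24/91.
P(E) = 1/2·7/26 + 1/2·24/91 = 97/364.
By Bayes' rule, P(Urn I | E) = 7/52 / 97/364 = 49/97 ≈ 0.5052.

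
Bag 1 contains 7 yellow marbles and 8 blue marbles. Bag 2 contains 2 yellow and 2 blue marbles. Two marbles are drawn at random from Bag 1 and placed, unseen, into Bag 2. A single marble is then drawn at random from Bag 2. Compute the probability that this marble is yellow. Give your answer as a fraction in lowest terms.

Condition on how many of the transferred marbles are yellow (from Bag 1: 7 yellow of 15; then Bag 2 has 6 total).
  0 yellow: C(7,0)C(8,2)/C(15,2) = 4/15; then P = 2/6
  1 yellow: C(7,1)C(8,1)/C(15,2) = 8/15; then P = 3/6
  2 yellow: C(7,2)C(8,0)/C(15,2) = 1/5; then P = 4/6
P(yellow from Bag 2) = 22/45 ≈ 0.4889.

22/45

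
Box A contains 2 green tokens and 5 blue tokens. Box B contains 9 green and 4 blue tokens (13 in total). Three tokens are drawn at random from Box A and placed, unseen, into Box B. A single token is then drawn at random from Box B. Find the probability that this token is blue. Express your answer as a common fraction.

43/112

Condition on how many of the transferred tokens are blue (from Box A: 5 blue of 7; then Box B has 16 total).
  1 blue: C(5,1)C(2,2)/C(7,3) = 1/7; then P = 5/16
  2 blue: C(5,2)C(2,1)/C(7,3) = 4/7; then P = 6/16
  3 blue: C(5,3)C(2,0)/C(7,3) = 2/7; then P = 7/16
P(blue from Box B) = 43/112 ≈ 0.3839.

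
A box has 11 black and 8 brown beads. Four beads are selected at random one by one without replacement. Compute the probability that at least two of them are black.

Sum the hypergeometric tail for j = 2,…,4 black beads.
Favorable = C(11,2)·C(8,2) + C(11,3)·C(8,1) + C(11,4)·C(8,0) = 3190; total = C(19,4) = 3876.
P = 3190/3876 = 1595/1938 ≈ 0.8230.

1595/1938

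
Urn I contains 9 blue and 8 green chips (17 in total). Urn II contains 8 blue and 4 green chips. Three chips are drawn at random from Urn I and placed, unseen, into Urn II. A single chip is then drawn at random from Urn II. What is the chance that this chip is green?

Condition on how many of the transferred chips are green (from Urn I: 8 green of 17; then Urn II has 15 total).
  0 green: C(8,0)C(9,3)/C(17,3) = 21/170; then P = 4/15
  1 green: C(8,1)C(9,2)/C(17,3) = 36/85; then P = 5/15
  2 green: C(8,2)C(9,1)/C(17,3) = 63/170; then P = 6/15
  3 green: C(8,3)C(9,0)/C(17,3) = 7/85; then P = 7/15
P(green from Urn II) = 92/255 ≈ 0.3608.

92/255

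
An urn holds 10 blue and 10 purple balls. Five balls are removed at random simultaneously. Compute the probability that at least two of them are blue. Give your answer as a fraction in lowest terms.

Sum the hypergeometric tail for j = 2,…,5 blue balls.
Favorable = C(10,2)·C(10,3) + C(10,3)·C(10,2) + C(10,4)·C(10,1) + C(10,5)·C(10,0) = 13152; total = C(20,5) = 15504.
P = 13152/15504 = 274/323 ≈ 0.8483.

274/323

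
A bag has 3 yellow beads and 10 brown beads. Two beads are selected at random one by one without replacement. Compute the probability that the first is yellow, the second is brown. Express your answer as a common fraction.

Multiply the conditional probability of each draw in order, without replacement, so each draw removes one from its color and from the total.
P = (3/13) · (10/12) = 5/26 ≈ 0.1923.

5/26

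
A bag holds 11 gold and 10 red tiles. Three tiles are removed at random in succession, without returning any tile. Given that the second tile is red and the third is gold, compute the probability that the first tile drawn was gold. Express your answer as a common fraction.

P(first=gold and the second tile is red and the third is gold) = (11/21)·(10/20)·(10/19) = 55/399.
P(E) = Σ over first color = 55/399 + 33/266 = 11/42.
By Bayes, P(first=gold | E) = 55/399 / 11/42 = 10/19 ≈ 0.5263.

10/19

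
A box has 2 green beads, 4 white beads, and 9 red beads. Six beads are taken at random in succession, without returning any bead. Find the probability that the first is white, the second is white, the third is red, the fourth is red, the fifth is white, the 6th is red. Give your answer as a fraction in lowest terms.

12/3575

Multiply the conditional probability of each draw in order, without replacement, so each draw removes one from its color and from the total.
P = (4/15) · (3/14) · (9/13) · (8/12) · (2/11) · (7/10) = 12/3575 ≈ 0.0034.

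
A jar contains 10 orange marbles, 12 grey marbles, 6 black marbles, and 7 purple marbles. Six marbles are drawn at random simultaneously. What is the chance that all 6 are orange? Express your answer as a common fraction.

Unordered draws without replacement: count favorable combinations over C(35,6).
Favorable = C(10,6) · C(12,0) · C(6,0) · C(7,0) = 210; total = C(35,6) = 1623160.
P = 210/1623160 = 3/23188 ≈ 0.0001.

3/23188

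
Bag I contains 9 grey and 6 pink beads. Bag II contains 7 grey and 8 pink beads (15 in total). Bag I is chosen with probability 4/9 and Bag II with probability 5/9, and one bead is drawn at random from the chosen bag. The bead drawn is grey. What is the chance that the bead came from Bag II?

P(grey | Bag I) = 3/5; P(grey | Bag II) = 7/15.
P(grey) = 4/9·3/5 + 5/9·7/15 = 71/135.
By Bayes' rule, P(Bag II | grey) = 7/27 / 71/135 = 35/71 ≈ 0.4930.

35/71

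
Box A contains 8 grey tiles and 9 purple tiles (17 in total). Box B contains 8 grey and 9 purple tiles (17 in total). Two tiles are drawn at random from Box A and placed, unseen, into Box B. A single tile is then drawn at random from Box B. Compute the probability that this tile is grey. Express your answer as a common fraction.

Condition on how many of the transferred tiles are grey (from Box A: 8 grey of 17; then Box B has 19 total).
  0 grey: C(8,0)C(9,2)/C(17,2) = 9/34; then P = 8/19
  1 grey: C(8,1)C(9,1)/C(17,2) = 9/17; then P = 9/19
  2 grey: C(8,2)C(9,0)/C(17,2) = 7/34; then P = 10/19
P(grey from Box B) = 8/17 ≈ 0.4706.

8/17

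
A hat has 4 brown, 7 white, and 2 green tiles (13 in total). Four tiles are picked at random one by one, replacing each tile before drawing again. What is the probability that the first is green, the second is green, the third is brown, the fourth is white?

112/28561

Multiply the conditional probability of each draw in order, with replacement (the composition resets each draw).
P = (2/13) · (2/13) · (4/13) · (7/13) = 112/28561 ≈ 0.0039.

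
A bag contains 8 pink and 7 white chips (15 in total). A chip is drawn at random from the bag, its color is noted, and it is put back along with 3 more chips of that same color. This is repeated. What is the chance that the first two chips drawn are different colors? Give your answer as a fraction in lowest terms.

56/135

Either white then pink, or pink then white; after the first draw the total is 18.
P = (7/15)·(8/18) + (8/15)·(7/18) = 56/135 ≈ 0.4148.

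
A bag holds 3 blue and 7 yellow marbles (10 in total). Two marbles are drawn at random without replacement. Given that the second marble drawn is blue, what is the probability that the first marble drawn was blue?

2/9

P(first=blue and the second marble drawn is blue) = (3/10)·(2/9) = 1/15.
P(the second marble drawn is blue) = Σ over first color = 1/15 + 7/30 = 3/10.
By Bayes, P(first=blue | the second marble drawn is blue) = 1/15 / 3/10 = 2/9 ≈ 0.2222.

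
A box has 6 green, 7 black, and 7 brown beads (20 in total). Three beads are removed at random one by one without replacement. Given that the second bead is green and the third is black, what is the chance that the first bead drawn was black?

1/3

P(first=black and the second bead is green and the third is black) = (7/20)·(6/19)·(6/18) = 7/190.
P(E) = Σ over first color = 7/228 + 7/190 + 49/1140 = 21/190.
By Bayes, P(first=black | E) = 7/190 / 21/190 = 1/3 ≈ 0.3333.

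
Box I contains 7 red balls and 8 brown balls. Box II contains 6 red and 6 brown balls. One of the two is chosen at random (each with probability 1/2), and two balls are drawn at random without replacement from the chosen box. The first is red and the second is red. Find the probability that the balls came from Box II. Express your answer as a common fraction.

P(E | Box I) = 1/5; P(E | Box II) = 5/22.
P(E) = 1/2·1/5 + 1/2·5/22 = 47/220.
By Bayes' rule, P(Box II | E) = 5/44 / 47/220 = 25/47 ≈ 0.5319.

25/47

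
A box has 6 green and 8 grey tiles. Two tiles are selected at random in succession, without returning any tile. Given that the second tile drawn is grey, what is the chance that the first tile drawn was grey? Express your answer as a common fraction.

7/13

P(first=grey and the second tile drawn is grey) = (8/14)·(7/13) = 4/13.
P(the second tile drawn is grey) = Σ over first color = 24/91 + 4/13 = 4/7.
By Bayes, P(first=grey | the second tile drawn is grey) = 4/13 / 4/7 = 7/13 ≈ 0.5385.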